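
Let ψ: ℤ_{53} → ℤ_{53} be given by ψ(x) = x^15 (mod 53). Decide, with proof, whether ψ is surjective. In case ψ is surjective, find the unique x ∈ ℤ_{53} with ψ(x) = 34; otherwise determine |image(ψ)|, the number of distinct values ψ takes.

26

Since 53 is prime, the nonzero elements of ℤ_{53} form a cyclic group of order 52.
As gcd(15, 52) = 1, raising to the 15th power is a bijection on this group: if a^15 ≡ b^15 then (ab^{−1})^15 = 1, and the only element of order dividing gcd(15, 52) = 1 is 1, so a = b.
With ψ(0) = 0 this makes ψ injective on all of ℤ_{53}, hence bijective (finite equal-size domain and codomain). In particular ψ is surjective.
Since ψ is surjective, we find the preimage of 34. The inverse of x ↦ x^15 on (ℤ_{53})^× is x ↦ x^7, because 15·7 = 105 = 2·52 + 1 ≡ 1 (mod 52) and x^{52} = 1 for x ≠ 0 (Fermat). So ψ⁻¹(34) = 34^7 mod 53.
Repeated squaring mod 53: 34^1 ≡ 34, 34^2 ≡ 34² = 1156 ≡ 43, 34^4 ≡ 43² = 1849 ≡ 47. Since 7 = 4 + 2 + 1, 34^7 ≡ 47·43·34: 47·43 = 2021 ≡ 7, then 7·34 = 238 ≡ 26. So 34^7 ≡ 26 (mod 53).
Hence ψ⁻¹(34) = 26.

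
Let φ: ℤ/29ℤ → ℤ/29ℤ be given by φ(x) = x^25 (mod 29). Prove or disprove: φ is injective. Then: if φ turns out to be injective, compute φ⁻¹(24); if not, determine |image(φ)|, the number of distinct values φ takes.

Since 29 is prime, the nonzero elements of ℤ/29ℤ form a cyclic group of order 28.
As gcd(25, 28) = 1, raising to the 25th power is a bijection on this group: if u^25 ≡ v^25 then (uv^{−1})^25 = 1, and the only element of order dividing gcd(25, 28) = 1 is 1, so u = v.
With φ(0) = 0 this makes φ injective on all of ℤ/29ℤ, hence bijective (finite equal-size domain and codomain). In particular φ is injective.
Since φ is injective, we find the preimage of 24. The inverse of x ↦ x^25 on (ℤ/29ℤ)^× is x ↦ x^9, because 25·9 = 225 = 8·28 + 1 ≡ 1 (mod 28) and x^{28} = 1 for x ≠ 0 (Fermat). So φ⁻¹(24) = 24^9 mod 29.
Repeated squaring mod 29: 24^1 ≡ 24, 24^2 ≡ 24² = 576 ≡ 25, 24^4 ≡ 25² = 625 ≡ 16, 24^8 ≡ 16² = 256 ≡ 24. Since 9 = 8 + 1, 24^9 ≡ 24·24: 24·24 = 576 ≡ 25. So 24^9 ≡ 25 (mod 29).
Hence φ⁻¹(24) = 25.

25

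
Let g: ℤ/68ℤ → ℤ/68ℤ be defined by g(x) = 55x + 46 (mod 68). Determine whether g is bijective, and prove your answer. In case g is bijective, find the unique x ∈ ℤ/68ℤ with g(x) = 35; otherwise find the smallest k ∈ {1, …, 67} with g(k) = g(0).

27

If g(s) = g(t), then 55s ≡ 55t (mod 68). Because gcd(55, 68) = 1, we may cancel 55 to get s ≡ t (mod 68).
We now compute 55⁻¹ mod 68 explicitly. Euclid's algorithm: 68 = 1·55 + 13, 55 = 4·13 + 3, 13 = 4·3 + 1; back-substituting gives 1 = 47·55 − 38·68, so 55⁻¹ ≡ 47 (mod 68).
For any y ∈ ℤ/68ℤ, x = 47(y − 46) mod 68 satisfies g(x) = 55·47(y − 46) + 46 ≡ y (since 55·47 ≡ 1 mod 68). So every y has a preimage.
Thus g is bijective.
Since g is bijective, we find g⁻¹(35): we need 55x ≡ 35 − 46 ≡ 57 (mod 68). Using 55⁻¹ = 47: x ≡ 47·57 = 2679 = 39·68 + 27, so x = 27.
Check: g(27) = 55·27 + 46 = 1531 = 22·68 + 35 ≡ 35 (mod 68).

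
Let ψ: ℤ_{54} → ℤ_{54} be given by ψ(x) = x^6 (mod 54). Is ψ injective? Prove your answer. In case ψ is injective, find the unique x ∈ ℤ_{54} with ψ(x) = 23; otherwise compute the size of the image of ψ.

8

ψ(0) = 0^6 = 0.
ψ(6): Repeated squaring mod 54: 6^1 ≡ 6, 6^2 ≡ 6² = 36, 6^4 ≡ 36² = 1296 ≡ 0. Since 6 = 4 + 2, 6^6 ≡ 0·36: 0·36 = 0. So 6^6 ≡ 0 (mod 54).
So ψ(0) = ψ(6) = 0 while 0 ≠ 6, so ψ is not injective.
Since ψ is not injective, we determine |image(ψ)|. Computing x^6 mod 54 for each x (by repeated squaring, reducing mod 54 at every step), the values ψ(0), ψ(1), …, ψ(53) are: 0, 1, 10, 27, 46, 19, 0, 37, 28, 27, 28, 37, 0, 19, 46, 27, 10, 1, 0, 1, 10, 27, 46, 19, 0, 37, 28, 27, 28, 37, 0, 19, 46, 27, 10, 1, 0, 1, 10, 27, 46, 19, 0, 37, 28, 27, 28, 37, 0, 19, 46, 27, 10, 1.
The distinct values are {0, 1, 10, 19, 27, 28, 37, 46}; there are 8 of them.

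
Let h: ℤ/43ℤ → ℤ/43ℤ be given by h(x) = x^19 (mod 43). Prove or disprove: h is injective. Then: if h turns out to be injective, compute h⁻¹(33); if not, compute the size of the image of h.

20

Since 43 is prime, the nonzero elements of ℤ/43ℤ form a cyclic group of order 42.
As gcd(19, 42) = 1, raising to the 19th power is a bijection on this group: if s^19 ≡ t^19 then (st^{−1})^19 = 1, and the only element of order dividing gcd(19, 42) = 1 is 1, so s = t.
With h(0) = 0 this makes h injective on all of ℤ/43ℤ, hence bijective (finite equal-size domain and codomain). In particular h is injective.
Since h is injective, we find the preimage of 33. The inverse of x ↦ x^19 on (ℤ/43ℤ)^× is x ↦ x^31, because 19·31 = 589 = 14·42 + 1 ≡ 1 (mod 42) and x^{42} = 1 for x ≠ 0 (Fermat). So h⁻¹(33) = 33^31 mod 43.
Repeated squaring mod 43: 33^1 ≡ 33, 33^2 ≡ 33² = 1089 ≡ 14, 33^4 ≡ 14² = 196 ≡ 24, 33^8 ≡ 24² = 576 ≡ 17, 33^16 ≡ 17² = 289 ≡ 31. Since 31 = 16 + 8 + 4 + 2 + 1, 33^31 ≡ 31·17·24·14·33: 31·17 = 527 ≡ 11, then 11·24 = 264 ≡ 6, then 6·14 = 84 ≡ 41, then 41·33 = 1353 ≡ 20. So 33^31 ≡ 20 (mod 43).
Hence h⁻¹(33) = 20.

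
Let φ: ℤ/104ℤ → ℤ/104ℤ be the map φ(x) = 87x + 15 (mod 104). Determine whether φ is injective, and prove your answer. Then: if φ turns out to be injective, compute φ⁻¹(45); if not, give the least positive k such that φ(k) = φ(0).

90

Suppose φ(s) = φ(t) in ℤ/104ℤ. Then 87s + 15 ≡ 87t + 15 (mod 104), thus 87(s − t) ≡ 0 (mod 104).
Since gcd(87, 104) = 1, 87 is invertible modulo 104, thus s − t ≡ 0 (mod 104), i.e. s = t.
Thus φ is injective.
We now compute 87⁻¹ mod 104 explicitly. Euclid's algorithm: 104 = 1·87 + 17, 87 = 5·17 + 2, 17 = 8·2 + 1; back-substituting gives 1 = 55·87 − 46·104, so 87⁻¹ ≡ 55 (mod 104).
Since φ is injective, we compute φ⁻¹(45): solve 87x + 15 ≡ 45 (mod 104), i.e. 87x ≡ 30 (mod 104).
Multiplying by 87⁻¹ = 55 gives x ≡ 55·30 = 1650 = 15·104 + 90 ≡ 90 (mod 104).
Check: φ(90) = 87·90 + 15 = 7845 = 75·104 + 45 ≡ 45 (mod 104).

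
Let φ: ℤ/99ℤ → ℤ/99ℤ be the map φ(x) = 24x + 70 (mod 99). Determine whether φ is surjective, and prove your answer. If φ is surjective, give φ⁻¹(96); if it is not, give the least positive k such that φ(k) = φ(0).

33

Since gcd(24, 99) = 3, we have 24x ≡ 0 (mod 3) for all x, so φ(x) ≡ 1 (mod 3).
But 0 ≢ 1 (mod 3), so 0 ∈ ℤ/99ℤ has no preimage. Thus φ is not surjective.
Since φ is not surjective, we find the least positive k with φ(k) = φ(0): this means 24k ≡ 0 (mod 99), i.e. 99 ∣ 24k. Since gcd(24, 99) = 3, dividing through by 3 this holds exactly when 33 ∣ 8k, and as gcd(8, 33) = 1, exactly when 33 ∣ k.
The smallest positive such k is 33.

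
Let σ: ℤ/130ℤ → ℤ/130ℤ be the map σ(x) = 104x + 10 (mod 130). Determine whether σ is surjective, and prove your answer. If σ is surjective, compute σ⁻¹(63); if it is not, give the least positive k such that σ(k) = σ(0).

Since gcd(104, 130) = 26, we have 104x ≡ 0 (mod 26) for all x, so σ(x) ≡ 10 (mod 26).
But 0 ≢ 10 (mod 26), so 0 ∈ ℤ/130ℤ has no preimage. So σ is not surjective.
Since σ is not surjective, we find the least positive k with σ(k) = σ(0): this means 104k ≡ 0 (mod 130), i.e. 130 ∣ 104k. Since gcd(104, 130) = 26, dividing through by 26 this holds exactly when 5 ∣ 4k, and as gcd(4, 5) = 1, exactly when 5 ∣ k.
The smallest positive such k is 5.

5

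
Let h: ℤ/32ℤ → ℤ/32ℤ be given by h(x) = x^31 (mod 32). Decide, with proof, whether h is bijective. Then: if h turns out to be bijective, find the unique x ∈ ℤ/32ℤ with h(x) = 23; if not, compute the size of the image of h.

h(0) = 0^31 = 0.
h(2): Repeated squaring mod 32: 2^1 ≡ 2, 2^2 ≡ 2² = 4, 2^4 ≡ 4² = 16, 2^8 ≡ 16² = 256 ≡ 0, 2^16 ≡ 0² = 0. Since 31 = 16 + 8 + 4 + 2 + 1, 2^31 ≡ 0·0·16·4·2: 0·0 = 0, then 0·16 = 0, then 0·4 = 0, then 0·2 = 0. So 2^31 ≡ 0 (mod 32).
So h(0) = h(2) = 0 while 0 ≠ 2, thus h is not injective, hence not bijective.
Since h is not bijective, we determine |image(h)|. Computing x^31 mod 32 for each x (by repeated squaring, reducing mod 32 at every step), the values h(0), h(1), …, h(31) are: 0, 1, 0, 11, 0, 13, 0, 23, 0, 25, 0, 3, 0, 5, 0, 15, 0, 17, 0, 27, 0, 29, 0, 7, 0, 9, 0, 19, 0, 21, 0, 31.
The distinct values are {0, 1, 3, 5, 7, 9, 11, 13, 15, 17, 19, 21, 23, 25, 27, 29, 31}; there are 17 of them.

17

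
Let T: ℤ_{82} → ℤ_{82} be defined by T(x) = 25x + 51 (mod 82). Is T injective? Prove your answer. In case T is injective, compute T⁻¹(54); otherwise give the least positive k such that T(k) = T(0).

69

If T(u) = T(v), then 25u ≡ 25v (mod 82). Because gcd(25, 82) = 1, we may cancel 25 to get u ≡ v (mod 82).
Hence T is injective.
We now compute 25⁻¹ mod 82 explicitly. Euclid's algorithm: 82 = 3·25 + 7, 25 = 3·7 + 4, 7 = 1·4 + 3, 4 = 1·3 + 1; back-substituting gives 1 = 23·25 − 7·82, so 25⁻¹ ≡ 23 (mod 82).
Since T is injective, we compute T⁻¹(54): solve 25x + 51 ≡ 54 (mod 82), i.e. 25x ≡ 3 (mod 82).
Multiplying by 25⁻¹ = 23 gives x ≡ 23·3 = 69 ≡ 69 (mod 82).
Check: T(69) = 25·69 + 51 = 1776 = 21·82 + 54 ≡ 54 (mod 82).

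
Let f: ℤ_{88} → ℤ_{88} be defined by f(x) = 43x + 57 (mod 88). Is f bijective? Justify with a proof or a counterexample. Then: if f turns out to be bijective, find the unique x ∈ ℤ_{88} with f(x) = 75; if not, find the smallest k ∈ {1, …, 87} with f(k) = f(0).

70

If f(x_1) = f(x_2), then 43x_1 ≡ 43x_2 (mod 88). Because gcd(43, 88) = 1, we may cancel 43 to get x_1 ≡ x_2 (mod 88).
We now compute 43⁻¹ mod 88 explicitly. Euclid's algorithm: 88 = 2·43 + 2, 43 = 21·2 + 1; back-substituting gives 1 = 43·43 − 21·88, so 43⁻¹ ≡ 43 (mod 88).
For any y ∈ ℤ_{88}, x = 43(y − 57) mod 88 satisfies f(x) = 43·43(y − 57) + 57 ≡ y (since 43·43 ≡ 1 mod 88). So every y has a preimage.
Thus f is bijective.
Since f is bijective, we compute f⁻¹(75): solve 43x + 57 ≡ 75 (mod 88), i.e. 43x ≡ 18 (mod 88).
Multiplying by 43⁻¹ = 43 gives x ≡ 43·18 = 774 = 8·88 + 70 ≡ 70 (mod 88).
Check: f(70) = 43·70 + 57 = 3067 = 34·88 + 75 ≡ 75 (mod 88).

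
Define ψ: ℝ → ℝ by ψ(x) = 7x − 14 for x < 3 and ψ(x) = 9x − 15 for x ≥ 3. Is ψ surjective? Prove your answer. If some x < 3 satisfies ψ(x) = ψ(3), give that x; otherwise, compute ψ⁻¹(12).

3

Both pieces are strictly increasing (slopes 7 and 9), so each is injective on its own interval.
The left piece maps (−∞, 3) onto (−∞, 7); the right piece maps [3, ∞) onto [12, ∞).
The union (−∞, 7) ∪ [12, ∞) omits the interval between 7 and 12; in particular 7 has no preimage. So ψ is not surjective.
Because the two images are disjoint, no x < 3 has ψ(x) = ψ(3), so we compute ψ⁻¹(12): 12 lies in [12, ∞), so solve 9x − 15 = 12: x = (12 + 15)/9 = 3.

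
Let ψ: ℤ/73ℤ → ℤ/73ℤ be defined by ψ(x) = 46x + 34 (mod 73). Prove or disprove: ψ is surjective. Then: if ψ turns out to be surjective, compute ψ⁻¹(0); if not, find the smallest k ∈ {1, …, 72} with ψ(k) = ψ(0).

Since gcd(46, 73) = 1, 46 is invertible modulo 73. Euclid's algorithm: 73 = 1·46 + 27, 46 = 1·27 + 19, 27 = 1·19 + 8, 19 = 2·8 + 3, 8 = 2·3 + 2, 3 = 1·2 + 1; back-substituting gives 1 = 27·46 − 17·73, so 46⁻¹ ≡ 27 (mod 73).
Then y ↦ 27(y − 34) is a two-sided inverse to ψ, so every y ∈ ℤ/73ℤ has a preimage.
Hence ψ is surjective.
Since ψ is surjective, we find ψ⁻¹(0): we need 46x ≡ 0 − 34 ≡ 39 (mod 73). Using 46⁻¹ = 27: x ≡ 27·39 = 1053 = 14·73 + 31, so x = 31.
Check: ψ(31) = 46·31 + 34 = 1460 = 20·73 + 0 ≡ 0 (mod 73).

31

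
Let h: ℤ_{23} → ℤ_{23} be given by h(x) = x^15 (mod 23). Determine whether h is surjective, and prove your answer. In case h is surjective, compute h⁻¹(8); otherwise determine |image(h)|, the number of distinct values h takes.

Since 23 is prime, the nonzero elements of ℤ_{23} form a cyclic group of order 22.
As gcd(15, 22) = 1, raising to the 15th power is a bijection on this group: if a^15 ≡ b^15 then (ab^{−1})^15 = 1, and the only element of order dividing gcd(15, 22) = 1 is 1, so a = b.
With h(0) = 0 this makes h injective on all of ℤ_{23}, hence bijective (finite equal-size domain and codomain). In particular h is surjective.
Since h is surjective, we find the preimage of 8. The inverse of x ↦ x^15 on (ℤ_{23})^× is x ↦ x^3, because 15·3 = 45 = 2·22 + 1 ≡ 1 (mod 22) and x^{22} = 1 for x ≠ 0 (Fermat). So h⁻¹(8) = 8^3 mod 23.
Repeated squaring mod 23: 8^1 ≡ 8, 8^2 ≡ 8² = 64 ≡ 18. Since 3 = 2 + 1, 8^3 ≡ 18·8: 18·8 = 144 ≡ 6. So 8^3 ≡ 6 (mod 23).
Hence h⁻¹(8) = 6.

6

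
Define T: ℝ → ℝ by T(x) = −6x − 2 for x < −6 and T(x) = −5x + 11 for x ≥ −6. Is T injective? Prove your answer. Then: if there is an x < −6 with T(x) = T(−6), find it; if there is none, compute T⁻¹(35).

Both pieces are strictly decreasing (slopes −6 and −5), so each is injective on its own interval.
The left piece maps (−∞, −6) onto (34, ∞); the right piece maps [−6, ∞) onto (−∞, 41].
These images overlap. In particular T(−6) = 41 (right piece), and solving −6x − 2 = 41 on the left piece gives x = −43/6 < −6.
So T(−43/6) = T(−6) with −43/6 ≠ −6, and T is not injective. This x = −43/6 is the requested value below −6.

-43/6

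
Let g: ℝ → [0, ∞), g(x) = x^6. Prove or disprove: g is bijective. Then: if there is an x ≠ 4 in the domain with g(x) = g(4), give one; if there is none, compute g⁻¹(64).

g(4) = 4096 = (−4)^6 = g(−4) (since 6 is even), with 4 ≠ −4. So g is not injective, hence not bijective.
For the follow-up, such an x exists: taking x = −4 ∈ ℝ gives g(−4) = 4096 = g(4) with −4 ≠ 4.

-4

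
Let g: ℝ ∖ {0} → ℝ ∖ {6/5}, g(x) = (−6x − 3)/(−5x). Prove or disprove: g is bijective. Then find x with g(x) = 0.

-1/2

Suppose g(a) = g(b). Cross-multiplying: (−6a − 3)(−5b) = (−6b − 3)(−5a).
Expanding both sides and cancelling the symmetric terms leaves −15·(a − b) = 0. Since −15 ≠ 0, a = b. Hence g is injective.
For any y ≠ 6/5, solving y(−5x) = −6x − 3 for x gives a well-defined x ≠ 0. So g is surjective.
Hence g is bijective.
Solving g(x) = 0: cross-multiplying gives −6x − 3 = 0(−5x), which rearranges to −6x = 3, so x = −1/2.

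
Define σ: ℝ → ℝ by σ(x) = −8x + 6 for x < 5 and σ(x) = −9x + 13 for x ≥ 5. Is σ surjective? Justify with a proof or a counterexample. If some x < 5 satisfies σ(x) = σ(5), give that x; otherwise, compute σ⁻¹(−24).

19/4

Both pieces are strictly decreasing (slopes −8 and −9), so each is injective on its own interval.
The left piece maps (−∞, 5) onto (−34, ∞); the right piece maps [5, ∞) onto (−∞, −32].
The union (−34, ∞) ∪ (−∞, −32] covers ℝ, so σ is surjective.
For the follow-up: the images overlap, so an x < 5 with σ(x) = σ(5) exists. σ(5) = −32; solving −8x + 6 = −32 for x < 5 gives x = (−32 − 6)/(−8) = 19/4.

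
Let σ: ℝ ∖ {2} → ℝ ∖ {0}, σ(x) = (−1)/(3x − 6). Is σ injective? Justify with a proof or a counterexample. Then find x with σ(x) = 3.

Suppose σ(a) = σ(b). Cross-multiplying: (−1)(3b − 6) = (−1)(3a − 6).
Expanding both sides and cancelling the symmetric terms leaves 3·(a − b) = 0. Since 3 ≠ 0, a = b. Hence σ is injective.
Solving σ(x) = 3: cross-multiplying gives −1 = 3(3x − 6), which rearranges to −9x = −17, so x = 17/9.

17/9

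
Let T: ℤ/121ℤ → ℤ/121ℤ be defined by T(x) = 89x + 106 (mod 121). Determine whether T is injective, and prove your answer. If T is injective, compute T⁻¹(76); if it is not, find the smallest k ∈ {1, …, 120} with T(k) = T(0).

69

Suppose T(u) = T(v) in ℤ/121ℤ. Then 89u + 106 ≡ 89v + 106 (mod 121), thus 89(u − v) ≡ 0 (mod 121).
Since gcd(89, 121) = 1, 89 is invertible modulo 121, so u − v ≡ 0 (mod 121), i.e. u = v.
Hence T is injective.
We now compute 89⁻¹ mod 121 explicitly. Euclid's algorithm: 121 = 1·89 + 32, 89 = 2·32 + 25, 32 = 1·25 + 7, 25 = 3·7 + 4, 7 = 1·4 + 3, 4 = 1·3 + 1; back-substituting gives 1 = 34·89 − 25·121, so 89⁻¹ ≡ 34 (mod 121).
Since T is injective, we find T⁻¹(76): we need 89x ≡ 76 − 106 ≡ 91 (mod 121). Using 89⁻¹ = 34: x ≡ 34·91 = 3094 = 25·121 + 69, so x = 69.
Check: T(69) = 89·69 + 106 = 6247 = 51·121 + 76 ≡ 76 (mod 121).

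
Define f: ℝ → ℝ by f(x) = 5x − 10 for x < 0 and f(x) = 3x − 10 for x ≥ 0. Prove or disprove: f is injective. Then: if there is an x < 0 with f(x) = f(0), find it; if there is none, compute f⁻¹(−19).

-9/5

Both pieces are strictly increasing (slopes 5 and 3), so each is injective on its own interval.
The left piece maps (−∞, 0) onto (−∞, −10); the right piece maps [0, ∞) onto [−10, ∞).
These images are disjoint, so no value is attained by both pieces. Therefore f is injective.
Because the two images are disjoint, no x < 0 has f(x) = f(0), so we compute f⁻¹(−19): −19 lies in (−∞, −10), so solve 5x − 10 = −19: x = (−19 + 10)/5 = −9/5.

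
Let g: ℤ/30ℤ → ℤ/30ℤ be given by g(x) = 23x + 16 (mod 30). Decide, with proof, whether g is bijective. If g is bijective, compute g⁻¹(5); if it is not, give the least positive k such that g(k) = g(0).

23

Suppose g(s) = g(t) in ℤ/30ℤ. Then 23s + 16 ≡ 23t + 16 (mod 30), so 23(s − t) ≡ 0 (mod 30).
Since gcd(23, 30) = 1, 23 is invertible modulo 30, hence s − t ≡ 0 (mod 30), i.e. s = t.
We now compute 23⁻¹ mod 30 explicitly. Euclid's algorithm: 30 = 1·23 + 7, 23 = 3·7 + 2, 7 = 3·2 + 1; back-substituting gives 1 = 17·23 − 13·30, so 23⁻¹ ≡ 17 (mod 30).
For any y ∈ ℤ/30ℤ, x = 17(y − 16) mod 30 satisfies g(x) = 23·17(y − 16) + 16 ≡ y (since 23·17 ≡ 1 mod 30). So every y has a preimage.
Hence g is bijective.
Since g is bijective, we find g⁻¹(5): we need 23x ≡ 5 − 16 ≡ 19 (mod 30). Using 23⁻¹ = 17: x ≡ 17·19 = 323 = 10·30 + 23, so x = 23.
Check: g(23) = 23·23 + 16 = 545 = 18·30 + 5 ≡ 5 (mod 30).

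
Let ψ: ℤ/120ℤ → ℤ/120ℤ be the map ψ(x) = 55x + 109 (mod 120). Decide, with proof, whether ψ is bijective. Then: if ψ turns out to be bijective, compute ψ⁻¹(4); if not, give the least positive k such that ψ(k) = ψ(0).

24

We have gcd(55, 120) = 5 > 1. Taking x_1 = 0 and x_2 = 24: ψ(0) = 109 and ψ(24) = 55·24 + 109 = 1429 ≡ 109 (mod 120).
So ψ(0) = ψ(24) while 0 ≠ 24, therefore ψ is not injective, hence not bijective.
Since ψ is not bijective, we find the least positive k with ψ(k) = ψ(0): this means 55k ≡ 0 (mod 120), i.e. 120 ∣ 55k. Since gcd(55, 120) = 5, dividing through by 5 this holds exactly when 24 ∣ 11k, and as gcd(11, 24) = 1, exactly when 24 ∣ k.
The smallest positive such k is 24.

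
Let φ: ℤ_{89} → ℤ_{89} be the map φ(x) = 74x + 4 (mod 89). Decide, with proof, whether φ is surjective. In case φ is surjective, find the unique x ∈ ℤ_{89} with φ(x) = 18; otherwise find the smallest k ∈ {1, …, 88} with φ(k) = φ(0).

By definition, surjectivity means every element of the codomain has a preimage under φ.
Since gcd(74, 89) = 1, 74 is invertible modulo 89. Euclid's algorithm: 89 = 1·74 + 15, 74 = 4·15 + 14, 15 = 1·14 + 1; back-substituting gives 1 = 83·74 − 69·89, so 74⁻¹ ≡ 83 (mod 89).
For any y ∈ ℤ_{89}, x = 83(y − 4) mod 89 satisfies φ(x) = 74·83(y − 4) + 4 ≡ y (since 74·83 ≡ 1 mod 89). So every y has a preimage.
Therefore φ is surjective.
Since φ is surjective, we compute φ⁻¹(18): solve 74x + 4 ≡ 18 (mod 89), i.e. 74x ≡ 14 (mod 89).
Multiplying by 74⁻¹ = 83 gives x ≡ 83·14 = 1162 = 13·89 + 5 ≡ 5 (mod 89).
Check: φ(5) = 74·5 + 4 = 374 = 4·89 + 18 ≡ 18 (mod 89).

5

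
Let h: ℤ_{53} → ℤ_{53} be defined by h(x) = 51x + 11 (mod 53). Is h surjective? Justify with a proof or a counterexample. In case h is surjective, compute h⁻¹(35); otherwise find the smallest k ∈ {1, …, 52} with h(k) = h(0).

41

Since gcd(51, 53) = 1, 51 is invertible modulo 53. Euclid's algorithm: 53 = 1·51 + 2, 51 = 25·2 + 1; back-substituting gives 1 = 26·51 − 25·53, so 51⁻¹ ≡ 26 (mod 53).
Then y ↦ 26(y − 11) is a two-sided inverse to h, so every y ∈ ℤ_{53} has a preimage.
Therefore h is surjective.
Since h is surjective, we find h⁻¹(35): we need 51x ≡ 35 − 11 ≡ 24 (mod 53). Using 51⁻¹ = 26: x ≡ 26·24 = 624 = 11·53 + 41, so x = 41.
Check: h(41) = 51·41 + 11 = 2102 = 39·53 + 35 ≡ 35 (mod 53).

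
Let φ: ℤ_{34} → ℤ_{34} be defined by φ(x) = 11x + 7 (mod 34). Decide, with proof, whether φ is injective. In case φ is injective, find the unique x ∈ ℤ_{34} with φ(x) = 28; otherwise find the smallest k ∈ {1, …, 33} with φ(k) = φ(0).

5

If φ(s) = φ(t), then 11s ≡ 11t (mod 34). Because gcd(11, 34) = 1, we may cancel 11 to get s ≡ t (mod 34).
Therefore φ is injective.
We now compute 11⁻¹ mod 34 explicitly. Euclid's algorithm: 34 = 3·11 + 1; back-substituting gives 1 = 31·11 − 10·34, so 11⁻¹ ≡ 31 (mod 34).
Since φ is injective, we find φ⁻¹(28): we need 11x ≡ 28 − 7 ≡ 21 (mod 34). Using 11⁻¹ = 31: x ≡ 31·21 = 651 = 19·34 + 5, so x = 5.
Check: φ(5) = 11·5 + 7 = 62 = 1·34 + 28 ≡ 28 (mod 34).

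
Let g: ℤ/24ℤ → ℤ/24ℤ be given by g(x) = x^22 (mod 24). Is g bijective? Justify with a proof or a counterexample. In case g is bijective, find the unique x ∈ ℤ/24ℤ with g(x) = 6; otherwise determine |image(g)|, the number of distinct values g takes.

g(2): Repeated squaring mod 24: 2^1 ≡ 2, 2^2 ≡ 2² = 4, 2^4 ≡ 4² = 16, 2^8 ≡ 16² = 256 ≡ 16, 2^16 ≡ 16² = 256 ≡ 16. Since 22 = 16 + 4 + 2, 2^22 ≡ 16·16·4: 16·16 = 256 ≡ 16, then 16·4 = 64 ≡ 16. So 2^22 ≡ 16 (mod 24).
g(4): Repeated squaring mod 24: 4^1 ≡ 4, 4^2 ≡ 4² = 16, 4^4 ≡ 16² = 256 ≡ 16, 4^8 ≡ 16² = 256 ≡ 16, 4^16 ≡ 16² = 256 ≡ 16. Since 22 = 16 + 4 + 2, 4^22 ≡ 16·16·16: 16·16 = 256 ≡ 16, then 16·16 = 256 ≡ 16. So 4^22 ≡ 16 (mod 24).
So g(2) = g(4) = 16 while 2 ≠ 4, so g is not injective, hence not bijective.
Since g is not bijective, we determine |image(g)|. Computing x^22 mod 24 for each x (by repeated squaring, reducing mod 24 at every step), the values g(0), g(1), …, g(23) are: 0, 1, 16, 9, 16, 1, 0, 1, 16, 9, 16, 1, 0, 1, 16, 9, 16, 1, 0, 1, 16, 9, 16, 1.
The distinct values are {0, 1, 9, 16}; there are 4 of them.

4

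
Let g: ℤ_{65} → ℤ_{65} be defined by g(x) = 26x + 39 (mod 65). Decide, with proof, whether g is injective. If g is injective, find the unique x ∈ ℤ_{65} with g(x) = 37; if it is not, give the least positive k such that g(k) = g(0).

By definition, g is injective if g(a) = g(b) implies a = b.
We have gcd(26, 65) = 13 > 1. Taking a = 0 and b = 5: g(0) = 39 and g(5) = 26·5 + 39 = 169 ≡ 39 (mod 65).
So g(0) = g(5) while 0 ≠ 5, hence g is not injective.
Since g is not injective, we find the least positive k with g(k) = g(0): this means 26k ≡ 0 (mod 65), i.e. 65 ∣ 26k. Since gcd(26, 65) = 13, dividing through by 13 this holds exactly when 5 ∣ 2k, and as gcd(2, 5) = 1, exactly when 5 ∣ k.
The smallest positive such k is 5.

5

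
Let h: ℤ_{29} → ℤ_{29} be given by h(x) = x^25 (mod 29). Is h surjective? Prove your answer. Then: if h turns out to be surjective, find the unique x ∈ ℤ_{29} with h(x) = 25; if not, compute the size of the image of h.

16

Since 29 is prime, the nonzero elements of ℤ_{29} form a cyclic group of order 28.
As gcd(25, 28) = 1, raising to the 25th power is a bijection on this group: if a^25 ≡ b^25 then (ab^{−1})^25 = 1, and the only element of order dividing gcd(25, 28) = 1 is 1, so a = b.
With h(0) = 0 this makes h injective on all of ℤ_{29}, hence bijective (finite equal-size domain and codomain). In particular h is surjective.
Since h is surjective, we find the preimage of 25. The inverse of x ↦ x^25 on (ℤ_{29})^× is x ↦ x^9, because 25·9 = 225 = 8·28 + 1 ≡ 1 (mod 28) and x^{28} = 1 for x ≠ 0 (Fermat). So h⁻¹(25) = 25^9 mod 29.
Repeated squaring mod 29: 25^1 ≡ 25, 25^2 ≡ 25² = 625 ≡ 16, 25^4 ≡ 16² = 256 ≡ 24, 25^8 ≡ 24² = 576 ≡ 25. Since 9 = 8 + 1, 25^9 ≡ 25·25: 25·25 = 625 ≡ 16. So 25^9 ≡ 16 (mod 29).
Hence h⁻¹(25) = 16.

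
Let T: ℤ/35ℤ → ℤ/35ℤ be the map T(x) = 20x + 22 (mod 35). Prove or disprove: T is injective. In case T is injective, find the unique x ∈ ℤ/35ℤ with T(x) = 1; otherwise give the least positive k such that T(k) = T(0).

Recall: injectivity means: for all a, b in the domain, T(a) = T(b) implies a = b.
We have gcd(20, 35) = 5 > 1. Taking a = 0 and b = 7: T(0) = 22 and T(7) = 20·7 + 22 = 162 ≡ 22 (mod 35).
So T(0) = T(7) while 0 ≠ 7, therefore T is not injective.
Since T is not injective, we find the least positive k with T(k) = T(0): this means 20k ≡ 0 (mod 35), i.e. 35 ∣ 20k. Since gcd(20, 35) = 5, dividing through by 5 this holds exactly when 7 ∣ 4k, and as gcd(4, 7) = 1, exactly when 7 ∣ k.
The smallest positive such k is 7.

7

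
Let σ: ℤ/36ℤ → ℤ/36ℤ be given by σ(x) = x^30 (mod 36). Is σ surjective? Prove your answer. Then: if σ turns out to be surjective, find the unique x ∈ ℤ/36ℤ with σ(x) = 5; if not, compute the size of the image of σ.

σ(2): Repeated squaring mod 36: 2^1 ≡ 2, 2^2 ≡ 2² = 4, 2^4 ≡ 4² = 16, 2^8 ≡ 16² = 256 ≡ 4, 2^16 ≡ 4² = 16. Since 30 = 16 + 8 + 4 + 2, 2^30 ≡ 16·4·16·4: 16·4 = 64 ≡ 28, then 28·16 = 448 ≡ 16, then 16·4 = 64 ≡ 28. So 2^30 ≡ 28 (mod 36).
σ(4): Repeated squaring mod 36: 4^1 ≡ 4, 4^2 ≡ 4² = 16, 4^4 ≡ 16² = 256 ≡ 4, 4^8 ≡ 4² = 16, 4^16 ≡ 16² = 256 ≡ 4. Since 30 = 16 + 8 + 4 + 2, 4^30 ≡ 4·16·4·16: 4·16 = 64 ≡ 28, then 28·4 = 112 ≡ 4, then 4·16 = 64 ≡ 28. So 4^30 ≡ 28 (mod 36).
So σ(2) = σ(4) = 28 while 2 ≠ 4, therefore σ is not injective.
A non-injective map from the 36-element set ℤ/36ℤ to itself takes at most 35 distinct values, so it cannot be surjective. Thus σ is not surjective.
Since σ is not surjective, we determine |image(σ)|. Computing x^30 mod 36 for each x (by repeated squaring, reducing mod 36 at every step), the values σ(0), σ(1), …, σ(35) are: 0, 1, 28, 9, 28, 1, 0, 1, 28, 9, 28, 1, 0, 1, 28, 9, 28, 1, 0, 1, 28, 9, 28, 1, 0, 1, 28, 9, 28, 1, 0, 1, 28, 9, 28, 1.
The distinct values are {0, 1, 9, 28}; there are 4 of them.

4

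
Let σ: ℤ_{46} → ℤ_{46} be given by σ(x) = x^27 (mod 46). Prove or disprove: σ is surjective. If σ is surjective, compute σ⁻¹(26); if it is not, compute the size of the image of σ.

Computing x^27 mod 46 for each x (by repeated squaring, reducing mod 46 at every step), the values σ(0), σ(1), …, σ(45) are: 0, 1, 32, 13, 12, 43, 2, 17, 16, 31, 42, 5, 18, 27, 38, 7, 6, 21, 26, 11, 10, 37, 22, 23, 24, 9, 36, 35, 20, 25, 40, 39, 8, 19, 28, 41, 4, 15, 30, 29, 44, 3, 34, 33, 14, 45.
Every element of ℤ_{46} appears exactly once in this list, so σ is a bijection, and in particular surjective.
Since σ is surjective, we read off the preimage of 26 from the same table: σ(18) = 26, so σ⁻¹(26) = 18.

18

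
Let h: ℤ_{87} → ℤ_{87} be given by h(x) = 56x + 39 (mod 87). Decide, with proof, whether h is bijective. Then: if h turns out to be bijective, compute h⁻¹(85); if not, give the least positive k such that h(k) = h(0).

If h(x_1) = h(x_2), then 56x_1 ≡ 56x_2 (mod 87). Because gcd(56, 87) = 1, we may cancel 56 to get x_1 ≡ x_2 (mod 87).
We now compute 56⁻¹ mod 87 explicitly. Euclid's algorithm: 87 = 1·56 + 31, 56 = 1·31 + 25, 31 = 1·25 + 6, 25 = 4·6 + 1; back-substituting gives 1 = 14·56 − 9·87, so 56⁻¹ ≡ 14 (mod 87).
Then y ↦ 14(y − 39) is a two-sided inverse to h, so every y ∈ ℤ_{87} has a preimage.
Thus h is bijective.
Since h is bijective, we compute h⁻¹(85): solve 56x + 39 ≡ 85 (mod 87), i.e. 56x ≡ 46 (mod 87).
Multiplying by 56⁻¹ = 14 gives x ≡ 14·46 = 644 = 7·87 + 35 ≡ 35 (mod 87).
Check: h(35) = 56·35 + 39 = 1999 = 22·87 + 85 ≡ 85 (mod 87).

35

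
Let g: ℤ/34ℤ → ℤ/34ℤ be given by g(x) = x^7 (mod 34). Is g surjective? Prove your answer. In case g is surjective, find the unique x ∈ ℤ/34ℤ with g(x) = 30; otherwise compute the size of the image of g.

4

Computing x^7 mod 34 for each x (by repeated squaring, reducing mod 34 at every step), the values g(0), g(1), …, g(33) are: 0, 1, 26, 11, 30, 27, 14, 29, 32, 19, 22, 3, 24, 21, 6, 25, 16, 17, 18, 9, 28, 13, 10, 31, 12, 15, 2, 5, 20, 7, 4, 23, 8, 33.
Every element of ℤ/34ℤ appears exactly once in this list, so g is a bijection, and in particular surjective.
Since g is surjective, we read off the preimage of 30 from the same table: g(4) = 30, so g⁻¹(30) = 4.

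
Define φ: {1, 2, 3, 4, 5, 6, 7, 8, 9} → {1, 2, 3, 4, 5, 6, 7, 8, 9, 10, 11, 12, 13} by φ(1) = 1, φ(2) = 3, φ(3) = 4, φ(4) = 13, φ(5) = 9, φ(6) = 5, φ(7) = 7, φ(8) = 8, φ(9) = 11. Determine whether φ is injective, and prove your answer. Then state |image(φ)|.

9

The values φ(1), …, φ(9) are 1, 3, 4, 13, 9, 5, 7, 8, 11 — all distinct.
So φ(s) = φ(t) only when s = t, and φ is injective.
The image of φ is {1, 3, 4, 5, 7, 8, 9, 11, 13}, which has 9 elements.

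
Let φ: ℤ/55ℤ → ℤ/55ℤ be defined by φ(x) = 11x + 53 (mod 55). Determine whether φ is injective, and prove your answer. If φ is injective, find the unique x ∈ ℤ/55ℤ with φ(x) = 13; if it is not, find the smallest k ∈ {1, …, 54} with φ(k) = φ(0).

5

Recall that φ is injective if φ(x_1) = φ(x_2) implies x_1 = x_2.
We have gcd(11, 55) = 11 > 1. Taking x_1 = 0 and x_2 = 5: φ(0) = 53 and φ(5) = 11·5 + 53 = 108 ≡ 53 (mod 55).
So φ(0) = φ(5) while 0 ≠ 5, hence φ is not injective.
Since φ is not injective, we find the least positive k with φ(k) = φ(0): this means 11k ≡ 0 (mod 55), i.e. 55 ∣ 11k. Since gcd(11, 55) = 11, dividing through by 11 this holds exactly when 5 ∣ k.
The smallest positive such k is 5.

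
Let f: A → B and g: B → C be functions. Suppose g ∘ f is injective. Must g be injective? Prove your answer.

not injective

No. Take A = {1}, B = {1, 2, 3}, C = {1, 2, 3}, f(a) = a for each a ∈ A, and g(b) = 2 if b ∈ {2, 3} else g(b) = b.
Then g ∘ f = f is injective (A ⊂ B and f is the inclusion), but g(2) = g(3) = 2 with 2 ≠ 3, so g is not injective.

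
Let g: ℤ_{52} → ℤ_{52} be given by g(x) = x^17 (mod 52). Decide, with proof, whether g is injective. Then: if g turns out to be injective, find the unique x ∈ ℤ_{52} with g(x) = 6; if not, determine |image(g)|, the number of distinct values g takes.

39

g(0) = 0^17 = 0.
g(26): Repeated squaring mod 52: 26^1 ≡ 26, 26^2 ≡ 26² = 676 ≡ 0, 26^4 ≡ 0² = 0, 26^8 ≡ 0² = 0, 26^16 ≡ 0² = 0. Since 17 = 16 + 1, 26^17 ≡ 0·26: 0·26 = 0. So 26^17 ≡ 0 (mod 52).
So g(0) = g(26) = 0 while 0 ≠ 26, so g is not injective.
Since g is not injective, we determine |image(g)|. Computing x^17 mod 52 for each x (by repeated squaring, reducing mod 52 at every step), the values g(0), g(1), …, g(51) are: 0, 1, 32, 35, 36, 5, 28, 11, 8, 29, 4, 7, 12, 13, 40, 19, 48, 49, 44, 15, 24, 21, 16, 43, 20, 25, 0, 27, 32, 9, 36, 31, 28, 37, 8, 3, 4, 33, 12, 39, 40, 45, 48, 23, 44, 41, 24, 47, 16, 17, 20, 51.
The distinct values are {0, 1, 3, 4, 5, 7, 8, 9, 11, 12, 13, 15, 16, 17, 19, 20, 21, 23, 24, 25, 27, 28, 29, 31, 32, 33, 35, 36, 37, 39, 40, 41, 43, 44, 45, 47, 48, 49, 51}; there are 39 of them.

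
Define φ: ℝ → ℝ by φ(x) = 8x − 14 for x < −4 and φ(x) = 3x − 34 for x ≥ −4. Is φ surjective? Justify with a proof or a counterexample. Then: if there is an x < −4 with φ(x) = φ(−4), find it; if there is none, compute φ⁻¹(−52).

Both pieces are strictly increasing (slopes 8 and 3), so each is injective on its own interval.
The left piece maps (−∞, −4) onto (−∞, −46); the right piece maps [−4, ∞) onto [−46, ∞).
These images together cover ℝ, so φ is surjective.
Because the two images are disjoint, no x < −4 has φ(x) = φ(−4), so we compute φ⁻¹(−52): −52 lies in (−∞, −46), so solve 8x − 14 = −52: x = (−52 + 14)/8 = −19/4.

-19/4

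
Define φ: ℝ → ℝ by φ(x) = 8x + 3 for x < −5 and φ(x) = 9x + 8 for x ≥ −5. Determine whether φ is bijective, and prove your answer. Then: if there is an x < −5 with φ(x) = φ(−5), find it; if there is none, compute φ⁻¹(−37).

-5

Both pieces are strictly increasing (slopes 8 and 9), so each is injective on its own interval.
The left piece maps (−∞, −5) onto (−∞, −37); the right piece maps [−5, ∞) onto [−37, ∞).
Since −37 = −37, the images partition ℝ: φ is injective and surjective, hence bijective.
Because the two images are disjoint, no x < −5 has φ(x) = φ(−5), so we compute φ⁻¹(−37): −37 lies in [−37, ∞), so solve 9x + 8 = −37: x = (−37 − 8)/9 = −5.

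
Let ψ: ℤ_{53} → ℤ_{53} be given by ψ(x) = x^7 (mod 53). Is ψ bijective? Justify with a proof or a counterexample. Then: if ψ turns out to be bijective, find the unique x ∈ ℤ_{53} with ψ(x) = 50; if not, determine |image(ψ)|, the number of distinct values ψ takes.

Since 53 is prime, the nonzero elements of ℤ_{53} form a cyclic group of order 52.
As gcd(7, 52) = 1, raising to the 7th power is a bijection on this group: if s^7 ≡ t^7 then (st^{−1})^7 = 1, and the only element of order dividing gcd(7, 52) = 1 is 1, so s = t.
With ψ(0) = 0 this makes ψ injective on all of ℤ_{53}, hence bijective (finite equal-size domain and codomain). In particular ψ is bijective.
Since ψ is bijective, we find the preimage of 50. The inverse of x ↦ x^7 on (ℤ_{53})^× is x ↦ x^15, because 7·15 = 105 = 2·52 + 1 ≡ 1 (mod 52) and x^{52} = 1 for x ≠ 0 (Fermat). So ψ⁻¹(50) = 50^15 mod 53.
Repeated squaring mod 53: 50^1 ≡ 50, 50^2 ≡ 50² = 2500 ≡ 9, 50^4 ≡ 9² = 81 ≡ 28, 50^8 ≡ 28² = 784 ≡ 42. Since 15 = 8 + 4 + 2 + 1, 50^15 ≡ 42·28·9·50: 42·28 = 1176 ≡ 10, then 10·9 = 90 ≡ 37, then 37·50 = 1850 ≡ 48. So 50^15 ≡ 48 (mod 53).
Hence ψ⁻¹(50) = 48.

48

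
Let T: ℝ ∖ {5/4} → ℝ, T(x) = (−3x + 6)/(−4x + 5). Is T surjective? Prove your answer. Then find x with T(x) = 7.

If T(x) = 3/4, cross-multiplying gives −4(−3x + 6) = −3(−4x + 5), which simplifies to −24 = −15 — false.  So 3/4 has no preimage and T is not surjective.
Solving T(x) = 7: cross-multiplying gives −3x + 6 = 7(−4x + 5), which rearranges to 25x = 29, so x = 29/25.

29/25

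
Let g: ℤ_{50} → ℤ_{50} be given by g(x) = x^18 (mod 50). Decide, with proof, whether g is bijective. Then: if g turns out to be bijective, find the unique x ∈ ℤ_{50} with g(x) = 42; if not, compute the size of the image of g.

g(0) = 0^18 = 0.
g(10): Repeated squaring mod 50: 10^1 ≡ 10, 10^2 ≡ 10² = 100 ≡ 0, 10^4 ≡ 0² = 0, 10^8 ≡ 0² = 0, 10^16 ≡ 0² = 0. Since 18 = 16 + 2, 10^18 ≡ 0·0: 0·0 = 0. So 10^18 ≡ 0 (mod 50).
So g(0) = g(10) = 0 while 0 ≠ 10, thus g is not injective, hence not bijective.
Since g is not bijective, we determine |image(g)|. Computing x^18 mod 50 for each x (by repeated squaring, reducing mod 50 at every step), the values g(0), g(1), …, g(49) are: 0, 1, 44, 39, 36, 25, 16, 49, 34, 21, 0, 31, 4, 29, 6, 25, 46, 9, 24, 41, 0, 11, 14, 19, 26, 25, 26, 19, 14, 11, 0, 41, 24, 9, 46, 25, 6, 29, 4, 31, 0, 21, 34, 49, 16, 25, 36, 39, 44, 1.
The distinct values are {0, 1, 4, 6, 9, 11, 14, 16, 19, 21, 24, 25, 26, 29, 31, 34, 36, 39, 41, 44, 46, 49}; there are 22 of them.

22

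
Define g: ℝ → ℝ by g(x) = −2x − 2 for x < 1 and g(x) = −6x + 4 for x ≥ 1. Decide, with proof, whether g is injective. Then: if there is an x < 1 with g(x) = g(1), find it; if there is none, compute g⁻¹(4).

Both pieces are strictly decreasing (slopes −2 and −6), so each is injective on its own interval.
The left piece maps (−∞, 1) onto (−4, ∞); the right piece maps [1, ∞) onto (−∞, −2].
These images overlap. In particular g(1) = −2 (right piece), and solving −2x − 2 = −2 on the left piece gives x = 0 < 1.
So g(0) = g(1) with 0 ≠ 1, and g is not injective. This x = 0 is the requested value below 1.

0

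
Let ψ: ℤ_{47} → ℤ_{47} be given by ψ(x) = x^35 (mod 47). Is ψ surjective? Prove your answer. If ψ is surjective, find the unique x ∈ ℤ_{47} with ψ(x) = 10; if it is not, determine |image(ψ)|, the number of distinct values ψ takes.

41

Since 47 is prime, the nonzero elements of ℤ_{47} form a cyclic group of order 46.
As gcd(35, 46) = 1, raising to the 35th power is a bijection on this group: if a^35 ≡ b^35 then (ab^{−1})^35 = 1, and the only element of order dividing gcd(35, 46) = 1 is 1, so a = b.
With ψ(0) = 0 this makes ψ injective on all of ℤ_{47}, hence bijective (finite equal-size domain and codomain). In particular ψ is surjective.
Since ψ is surjective, we find the preimage of 10. The inverse of x ↦ x^35 on (ℤ_{47})^× is x ↦ x^25, because 35·25 = 875 = 19·46 + 1 ≡ 1 (mod 46) and x^{46} = 1 for x ≠ 0 (Fermat). So ψ⁻¹(10) = 10^25 mod 47.
Repeated squaring mod 47: 10^1 ≡ 10, 10^2 ≡ 10² = 100 ≡ 6, 10^4 ≡ 6² = 36, 10^8 ≡ 36² = 1296 ≡ 27, 10^16 ≡ 27² = 729 ≡ 24. Since 25 = 16 + 8 + 1, 10^25 ≡ 24·27·10: 24·27 = 648 ≡ 37, then 37·10 = 370 ≡ 41. So 10^25 ≡ 41 (mod 47).
Hence ψ⁻¹(10) = 41.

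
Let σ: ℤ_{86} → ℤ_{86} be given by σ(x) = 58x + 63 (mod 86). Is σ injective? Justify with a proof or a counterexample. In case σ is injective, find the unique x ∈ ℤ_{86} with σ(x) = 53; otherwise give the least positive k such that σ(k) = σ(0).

43

We have gcd(58, 86) = 2 > 1. Taking a = 0 and b = 43: σ(0) = 63 and σ(43) = 58·43 + 63 = 2557 ≡ 63 (mod 86).
So σ(0) = σ(43) while 0 ≠ 43, thus σ is not injective.
Since σ is not injective, we find the least positive k with σ(k) = σ(0): this means 58k ≡ 0 (mod 86), i.e. 86 ∣ 58k. Since gcd(58, 86) = 2, dividing through by 2 this holds exactly when 43 ∣ 29k, and as gcd(29, 43) = 1, exactly when 43 ∣ k.
The smallest positive such k is 43.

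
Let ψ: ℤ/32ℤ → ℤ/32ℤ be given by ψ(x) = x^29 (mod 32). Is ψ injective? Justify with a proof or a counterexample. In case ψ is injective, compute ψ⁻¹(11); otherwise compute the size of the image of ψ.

ψ(0) = 0^29 = 0.
ψ(2): Repeated squaring mod 32: 2^1 ≡ 2, 2^2 ≡ 2² = 4, 2^4 ≡ 4² = 16, 2^8 ≡ 16² = 256 ≡ 0, 2^16 ≡ 0² = 0. Since 29 = 16 + 8 + 4 + 1, 2^29 ≡ 0·0·16·2: 0·0 = 0, then 0·16 = 0, then 0·2 = 0. So 2^29 ≡ 0 (mod 32).
So ψ(0) = ψ(2) = 0 while 0 ≠ 2, hence ψ is not injective.
Since ψ is not injective, we determine |image(ψ)|. Computing x^29 mod 32 for each x (by repeated squaring, reducing mod 32 at every step), the values ψ(0), ψ(1), …, ψ(31) are: 0, 1, 0, 19, 0, 21, 0, 7, 0, 9, 0, 27, 0, 29, 0, 15, 0, 17, 0, 3, 0, 5, 0, 23, 0, 25, 0, 11, 0, 13, 0, 31.
The distinct values are {0, 1, 3, 5, 7, 9, 11, 13, 15, 17, 19, 21, 23, 25, 27, 29, 31}; there are 17 of them.

17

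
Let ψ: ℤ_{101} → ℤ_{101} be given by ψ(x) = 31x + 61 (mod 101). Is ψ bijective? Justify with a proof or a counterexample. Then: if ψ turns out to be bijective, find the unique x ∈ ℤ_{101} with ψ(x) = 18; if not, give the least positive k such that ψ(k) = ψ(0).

54

Recall: injectivity means: for all s, t in the domain, ψ(s) = ψ(t) implies s = t.
If ψ(s) = ψ(t), then 31s ≡ 31t (mod 101). Because gcd(31, 101) = 1, we may cancel 31 to get s ≡ t (mod 101).
We now compute 31⁻¹ mod 101 explicitly. Euclid's algorithm: 101 = 3·31 + 8, 31 = 3·8 + 7, 8 = 1·7 + 1; back-substituting gives 1 = 88·31 − 27·101, so 31⁻¹ ≡ 88 (mod 101).
Then y ↦ 88(y − 61) is a two-sided inverse to ψ, so every y ∈ ℤ_{101} has a preimage.
Hence ψ is bijective.
Since ψ is bijective, we find ψ⁻¹(18): we need 31x ≡ 18 − 61 ≡ 58 (mod 101). Using 31⁻¹ = 88: x ≡ 88·58 = 5104 = 50·101 + 54, so x = 54.
Check: ψ(54) = 31·54 + 61 = 1735 = 17·101 + 18 ≡ 18 (mod 101).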